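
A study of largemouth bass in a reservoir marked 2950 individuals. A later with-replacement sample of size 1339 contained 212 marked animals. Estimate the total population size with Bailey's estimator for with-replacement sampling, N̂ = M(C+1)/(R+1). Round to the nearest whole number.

N̂ = 2950·(1339+1)/(212+1) = 2950·1340/213 = 3953000/213 ≈ 18558.7 → 18559

N ≈ 18,559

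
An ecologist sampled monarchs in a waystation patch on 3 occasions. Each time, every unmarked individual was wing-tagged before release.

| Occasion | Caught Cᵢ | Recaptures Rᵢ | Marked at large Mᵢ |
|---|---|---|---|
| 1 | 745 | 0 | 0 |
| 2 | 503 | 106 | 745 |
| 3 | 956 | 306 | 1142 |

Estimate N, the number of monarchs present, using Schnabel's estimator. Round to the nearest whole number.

Σ MᵢCᵢ = 0·745 + 745·503 + 1142·956 = 0 + 374735 + 1091752 = 1466487
Σ Rᵢ = 0 + 106 + 306 = 412
N̂ = 1466487 / 412 ≈ 3559.4 → 3559

N ≈ 3559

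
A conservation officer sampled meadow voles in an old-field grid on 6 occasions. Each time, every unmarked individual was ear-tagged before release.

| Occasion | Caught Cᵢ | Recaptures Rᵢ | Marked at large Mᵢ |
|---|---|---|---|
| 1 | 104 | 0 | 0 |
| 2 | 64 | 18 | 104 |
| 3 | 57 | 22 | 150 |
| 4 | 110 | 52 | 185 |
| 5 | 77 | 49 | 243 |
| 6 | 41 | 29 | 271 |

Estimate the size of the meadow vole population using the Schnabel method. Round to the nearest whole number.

Σ MᵢCᵢ = 0·104 + 104·64 + 150·57 + 185·110 + 243·77 + 271·41 = 0 + 6656 + 8550 + 20350 + 18711 + 11111 = 65378
Σ Rᵢ = 0 + 18 + 22 + 52 + 49 + 29 = 170
N̂ = 65378 / 170 ≈ 384.6 → 385

N ≈ 385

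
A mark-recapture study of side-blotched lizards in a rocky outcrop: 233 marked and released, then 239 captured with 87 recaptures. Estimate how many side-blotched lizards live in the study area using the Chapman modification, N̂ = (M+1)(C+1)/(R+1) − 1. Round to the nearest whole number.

N̂ = (233+1)(239+1)/(87+1) − 1 = 234·240/88 − 1
= 56160/88 − 1 ≈ 638.2 − 1 ≈ 637.2 → 637

N ≈ 637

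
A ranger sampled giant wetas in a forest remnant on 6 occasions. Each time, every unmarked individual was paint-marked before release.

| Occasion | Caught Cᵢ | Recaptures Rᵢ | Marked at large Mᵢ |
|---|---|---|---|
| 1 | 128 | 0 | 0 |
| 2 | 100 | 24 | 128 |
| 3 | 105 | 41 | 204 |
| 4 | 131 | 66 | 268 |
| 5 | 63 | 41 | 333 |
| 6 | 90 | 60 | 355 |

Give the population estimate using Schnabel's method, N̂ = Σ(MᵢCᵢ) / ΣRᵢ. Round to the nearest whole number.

Σ MᵢCᵢ = 0·128 + 128·100 + 204·105 + 268·131 + 333·63 + 355·90 = 0 + 12800 + 21420 + 35108 + 20979 + 31950 = 122257
Σ Rᵢ = 0 + 24 + 41 + 66 + 41 + 60 = 232
N̂ = 122257 / 232 ≈ 527.0 → 527

N ≈ 527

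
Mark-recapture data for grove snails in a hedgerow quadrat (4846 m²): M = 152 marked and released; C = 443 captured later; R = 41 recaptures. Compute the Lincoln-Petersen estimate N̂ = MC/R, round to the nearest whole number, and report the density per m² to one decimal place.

density ≈ 0.3 grove snails per m²

N̂ = 152·443/41 = 67336/41 ≈ 1642.3 → 1642
Density = N̂ / area = 1642 / 4846 ≈ 0.34 → 0.3 per m²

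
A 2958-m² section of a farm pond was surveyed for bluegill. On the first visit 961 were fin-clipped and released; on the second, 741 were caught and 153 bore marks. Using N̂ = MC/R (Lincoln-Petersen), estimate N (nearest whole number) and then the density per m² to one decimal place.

N̂ = 961·741/153 = 712101/153 ≈ 4654.3 → 4654
Density = N̂ / area = 4654 / 2958 ≈ 1.57 → 1.6 per m²

density ≈ 1.6 bluegill per m²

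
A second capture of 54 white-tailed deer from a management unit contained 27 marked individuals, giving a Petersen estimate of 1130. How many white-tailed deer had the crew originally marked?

From N = M·C/R: M = N·R / C = 1130·27 / 54 = 30510 / 54 = 565.

M = 565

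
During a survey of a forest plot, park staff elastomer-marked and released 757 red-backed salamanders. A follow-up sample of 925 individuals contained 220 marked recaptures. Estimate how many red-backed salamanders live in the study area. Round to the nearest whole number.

N ≈ 3183

Lincoln-Petersen assumes M/N = R/C, so N = M·C / R.
N = (757 × 925) / 220 = 700225 / 220 ≈ 3182.8 → 3183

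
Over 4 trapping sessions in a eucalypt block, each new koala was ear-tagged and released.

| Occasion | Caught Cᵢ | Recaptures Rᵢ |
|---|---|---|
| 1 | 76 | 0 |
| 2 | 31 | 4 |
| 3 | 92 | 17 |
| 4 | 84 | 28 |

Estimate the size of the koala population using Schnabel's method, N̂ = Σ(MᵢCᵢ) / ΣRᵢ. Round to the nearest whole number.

N ≈ 547

Marked at large before each occasion: Mᵢ = Σⱼ<ᵢ (Cⱼ − Rⱼ) → M1=0, M2=76, M3=103, M4=178
Σ MᵢCᵢ = 0·76 + 76·31 + 103·92 + 178·84 = 0 + 2356 + 9476 + 14952 = 26784
Σ Rᵢ = 0 + 4 + 17 + 28 = 49
N̂ = 26784 / 49 ≈ 546.6 → 547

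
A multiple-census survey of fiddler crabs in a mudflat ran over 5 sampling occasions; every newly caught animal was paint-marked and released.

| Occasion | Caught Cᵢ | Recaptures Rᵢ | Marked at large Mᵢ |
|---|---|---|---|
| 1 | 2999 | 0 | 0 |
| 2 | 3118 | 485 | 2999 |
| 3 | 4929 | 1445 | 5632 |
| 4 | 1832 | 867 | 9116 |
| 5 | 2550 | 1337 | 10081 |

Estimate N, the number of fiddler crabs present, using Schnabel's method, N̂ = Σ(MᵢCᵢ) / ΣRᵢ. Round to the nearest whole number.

Σ MᵢCᵢ = 0·2999 + 2999·3118 + 5632·4929 + 9116·1832 + 10081·2550 = 0 + 9350882 + 27760128 + 16700512 + 25706550 = 79518072
Σ Rᵢ = 0 + 485 + 1445 + 867 + 1337 = 4134
N̂ = 79518072 / 4134 ≈ 19235.1 → 19235

N ≈ 19,235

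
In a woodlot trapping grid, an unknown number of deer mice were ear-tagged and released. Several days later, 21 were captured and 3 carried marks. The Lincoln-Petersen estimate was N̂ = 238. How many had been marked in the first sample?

From N = M·C/R: M = N·R / C = 238·3 / 21 = 714 / 21 = 34.

M = 34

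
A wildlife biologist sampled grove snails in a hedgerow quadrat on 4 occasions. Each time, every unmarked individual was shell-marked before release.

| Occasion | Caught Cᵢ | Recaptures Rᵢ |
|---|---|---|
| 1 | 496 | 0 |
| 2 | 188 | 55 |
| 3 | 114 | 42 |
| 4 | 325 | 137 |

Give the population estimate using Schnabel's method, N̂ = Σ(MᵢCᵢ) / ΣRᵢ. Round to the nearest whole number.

N ≈ 1679

Marked at large before each occasion: Mᵢ = Σⱼ<ᵢ (Cⱼ − Rⱼ) → M1=0, M2=496, M3=629, M4=701
Σ MᵢCᵢ = 0·496 + 496·188 + 629·114 + 701·325 = 0 + 93248 + 71706 + 227825 = 392779
Σ Rᵢ = 0 + 55 + 42 + 137 = 234
N̂ = 392779 / 234 ≈ 1678.5 → 1679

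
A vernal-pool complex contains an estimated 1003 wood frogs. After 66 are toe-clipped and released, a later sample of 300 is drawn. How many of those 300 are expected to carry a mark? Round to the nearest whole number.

expected recaptures ≈ 20

Expected recaptures E[R] = M·C / N.
E[R] = 66 × 300 / 1003 = 19800 / 1003 ≈ 19.7 → 20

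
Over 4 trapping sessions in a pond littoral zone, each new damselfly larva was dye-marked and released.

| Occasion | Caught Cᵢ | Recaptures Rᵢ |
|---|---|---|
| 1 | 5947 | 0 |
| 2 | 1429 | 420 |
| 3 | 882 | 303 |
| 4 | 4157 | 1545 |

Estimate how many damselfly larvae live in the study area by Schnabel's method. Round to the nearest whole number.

Marked at large before each occasion: Mᵢ = Σⱼ<ᵢ (Cⱼ − Rⱼ) → M1=0, M2=5947, M3=6956, M4=7535
Σ MᵢCᵢ = 0·5947 + 5947·1429 + 6956·882 + 7535·4157 = 0 + 8498263 + 6135192 + 31322995 = 45956450
Σ Rᵢ = 0 + 420 + 303 + 1545 = 2268
N̂ = 45956450 / 2268 ≈ 20263.0 → 20263

N ≈ 20,263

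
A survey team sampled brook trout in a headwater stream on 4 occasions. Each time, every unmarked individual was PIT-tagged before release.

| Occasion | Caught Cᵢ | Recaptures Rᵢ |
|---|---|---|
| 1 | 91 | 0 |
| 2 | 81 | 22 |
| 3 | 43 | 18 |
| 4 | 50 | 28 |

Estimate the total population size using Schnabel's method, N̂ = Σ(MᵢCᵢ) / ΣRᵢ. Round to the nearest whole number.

Marked at large before each occasion: Mᵢ = Σⱼ<ᵢ (Cⱼ − Rⱼ) → M1=0, M2=91, M3=150, M4=175
Σ MᵢCᵢ = 0·91 + 91·81 + 150·43 + 175·50 = 0 + 7371 + 6450 + 8750 = 22571
Σ Rᵢ = 0 + 22 + 18 + 28 = 68
N̂ = 22571 / 68 ≈ 331.9 → 332

N ≈ 332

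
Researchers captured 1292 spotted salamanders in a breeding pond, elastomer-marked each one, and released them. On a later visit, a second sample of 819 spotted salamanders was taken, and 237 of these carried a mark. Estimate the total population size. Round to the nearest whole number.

N ≈ 4465

Lincoln-Petersen assumes M/N = R/C, so N = M·C / R.
N = (1292 × 819) / 237 = 1058148 / 237 ≈ 4464.8 → 4465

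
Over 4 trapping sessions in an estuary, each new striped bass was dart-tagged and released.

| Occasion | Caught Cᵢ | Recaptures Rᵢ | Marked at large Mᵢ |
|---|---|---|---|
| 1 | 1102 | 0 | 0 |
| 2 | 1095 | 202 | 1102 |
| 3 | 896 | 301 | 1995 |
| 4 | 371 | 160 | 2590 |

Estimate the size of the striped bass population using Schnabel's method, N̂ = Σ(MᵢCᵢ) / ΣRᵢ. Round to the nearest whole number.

Σ MᵢCᵢ = 0·1102 + 1102·1095 + 1995·896 + 2590·371 = 0 + 1206690 + 1787520 + 960890 = 3955100
Σ Rᵢ = 0 + 202 + 301 + 160 = 663
N̂ = 3955100 / 663 ≈ 5965.46 → 5965

N ≈ 5965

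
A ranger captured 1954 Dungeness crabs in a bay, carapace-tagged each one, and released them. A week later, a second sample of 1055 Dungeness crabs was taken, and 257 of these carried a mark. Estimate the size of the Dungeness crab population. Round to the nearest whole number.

N = (1954 × 1055) / 257 = 2061470 / 257 ≈ 8021.3 → 8021

N ≈ 8021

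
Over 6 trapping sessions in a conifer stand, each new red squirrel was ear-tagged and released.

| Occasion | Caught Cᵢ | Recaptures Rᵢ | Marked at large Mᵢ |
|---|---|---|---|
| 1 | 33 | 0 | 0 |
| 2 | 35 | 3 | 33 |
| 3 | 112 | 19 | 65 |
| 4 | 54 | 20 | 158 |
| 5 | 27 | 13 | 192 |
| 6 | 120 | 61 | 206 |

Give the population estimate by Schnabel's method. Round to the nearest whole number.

N ≈ 404

Σ MᵢCᵢ = 0·33 + 33·35 + 65·112 + 158·54 + 192·27 + 206·120 = 0 + 1155 + 7280 + 8532 + 5184 + 24720 = 46871
Σ Rᵢ = 0 + 3 + 19 + 20 + 13 + 61 = 116
N̂ = 46871 / 116 ≈ 404.1 → 404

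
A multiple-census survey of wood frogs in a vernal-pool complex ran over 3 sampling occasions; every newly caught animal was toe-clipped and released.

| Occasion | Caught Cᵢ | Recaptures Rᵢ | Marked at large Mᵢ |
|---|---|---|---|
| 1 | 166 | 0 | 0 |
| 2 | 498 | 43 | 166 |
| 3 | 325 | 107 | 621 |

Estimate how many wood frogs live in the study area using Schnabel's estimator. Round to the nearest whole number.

Σ MᵢCᵢ = 0·166 + 166·498 + 621·325 = 0 + 82668 + 201825 = 284493
Σ Rᵢ = 0 + 43 + 107 = 150
N̂ = 284493 / 150 ≈ 1896.6 → 1897

N ≈ 1897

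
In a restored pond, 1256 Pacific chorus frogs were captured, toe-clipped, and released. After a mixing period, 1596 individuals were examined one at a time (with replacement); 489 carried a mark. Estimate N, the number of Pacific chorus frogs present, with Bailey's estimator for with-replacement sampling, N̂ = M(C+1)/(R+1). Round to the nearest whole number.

N̂ = 1256·(1596+1)/(489+1) = 1256·1597/490 = 2005832/490 ≈ 4093.5 → 4094

N ≈ 4094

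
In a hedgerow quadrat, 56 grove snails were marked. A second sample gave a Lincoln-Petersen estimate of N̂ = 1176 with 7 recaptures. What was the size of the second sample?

From N = M·C/R: C = N·R / M = 1176·7 / 56 = 8232 / 56 = 147.

C = 147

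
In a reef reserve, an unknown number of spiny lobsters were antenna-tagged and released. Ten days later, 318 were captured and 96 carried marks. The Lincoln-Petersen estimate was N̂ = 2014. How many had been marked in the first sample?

M = 608

From N = M·C/R: M = N·R / C = 2014·96 / 318 = 193344 / 318 = 608.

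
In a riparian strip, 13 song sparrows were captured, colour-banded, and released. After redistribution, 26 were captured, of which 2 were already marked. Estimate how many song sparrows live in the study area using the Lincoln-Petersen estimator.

N = 169

N = (13 × 26) / 2 = 338 / 2 = 169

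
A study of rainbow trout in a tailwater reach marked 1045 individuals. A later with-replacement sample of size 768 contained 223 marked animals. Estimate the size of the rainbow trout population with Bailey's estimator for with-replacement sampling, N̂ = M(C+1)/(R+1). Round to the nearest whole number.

N̂ = 1045·(768+1)/(223+1) = 1045·769/224 = 803605/224 ≈ 3587.5 → 3588

N ≈ 3588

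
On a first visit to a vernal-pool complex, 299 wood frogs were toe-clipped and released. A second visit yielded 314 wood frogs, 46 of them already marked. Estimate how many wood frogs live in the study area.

N = 2041

The marked fraction in the recapture sample should equal the marked fraction in the population: 46/314 = 299/N.
N = (299 × 314) / 46 = 93886 / 46 = 2041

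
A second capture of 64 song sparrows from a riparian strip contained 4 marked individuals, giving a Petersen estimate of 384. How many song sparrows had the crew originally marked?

M = 24

From N = M·C/R: M = N·R / C = 384·4 / 64 = 1536 / 64 = 24.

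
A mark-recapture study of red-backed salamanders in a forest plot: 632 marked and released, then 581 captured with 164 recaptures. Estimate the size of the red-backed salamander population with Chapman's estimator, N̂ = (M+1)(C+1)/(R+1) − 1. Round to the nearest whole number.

N̂ = (632+1)(581+1)/(164+1) − 1 = 633·582/165 − 1
= 368406/165 − 1 ≈ 2232.8 − 1 ≈ 2231.8 → 2232

N ≈ 2232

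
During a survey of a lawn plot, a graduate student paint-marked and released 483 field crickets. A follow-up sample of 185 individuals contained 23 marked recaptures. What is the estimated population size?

N = 3885

The marked fraction in the recapture sample should equal the marked fraction in the population: 23/185 = 483/N.
N = (483 × 185) / 23 = 89355 / 23 = 3885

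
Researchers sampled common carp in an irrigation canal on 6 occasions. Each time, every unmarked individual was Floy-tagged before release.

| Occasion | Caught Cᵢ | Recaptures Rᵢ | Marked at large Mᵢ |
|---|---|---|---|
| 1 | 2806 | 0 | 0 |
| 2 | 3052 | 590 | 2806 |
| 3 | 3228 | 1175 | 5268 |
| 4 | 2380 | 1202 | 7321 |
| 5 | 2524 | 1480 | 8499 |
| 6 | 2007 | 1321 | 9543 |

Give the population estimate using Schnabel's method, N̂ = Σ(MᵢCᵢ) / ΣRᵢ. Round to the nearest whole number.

N ≈ 14,493

Σ MᵢCᵢ = 0·2806 + 2806·3052 + 5268·3228 + 7321·2380 + 8499·2524 + 9543·2007 = 0 + 8563912 + 17005104 + 17423980 + 21451476 + 19152801 = 83597273
Σ Rᵢ = 0 + 590 + 1175 + 1202 + 1480 + 1321 = 5768
N̂ = 83597273 / 5768 ≈ 14493.3 → 14493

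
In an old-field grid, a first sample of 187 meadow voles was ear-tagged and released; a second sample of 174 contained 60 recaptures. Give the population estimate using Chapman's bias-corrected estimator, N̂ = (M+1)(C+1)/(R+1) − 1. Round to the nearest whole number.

N ≈ 538

N̂ = (187+1)(174+1)/(60+1) − 1 = 188·175/61 − 1
= 32900/61 − 1 ≈ 539.3 − 1 ≈ 538.3 → 538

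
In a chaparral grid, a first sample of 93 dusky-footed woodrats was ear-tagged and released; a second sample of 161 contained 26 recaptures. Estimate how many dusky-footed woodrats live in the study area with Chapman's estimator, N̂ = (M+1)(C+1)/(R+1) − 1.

N̂ = (93+1)(161+1)/(26+1) − 1 = 94·162/27 − 1
= 15228/27 − 1 = 564 − 1 = 563

N = 563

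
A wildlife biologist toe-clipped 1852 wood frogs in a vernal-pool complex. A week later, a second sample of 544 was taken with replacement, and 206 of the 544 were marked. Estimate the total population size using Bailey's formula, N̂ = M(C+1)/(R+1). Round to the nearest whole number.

N̂ = 1852·(544+1)/(206+1) = 1852·545/207 = 1009340/207 ≈ 4876.0 → 4876

N ≈ 4876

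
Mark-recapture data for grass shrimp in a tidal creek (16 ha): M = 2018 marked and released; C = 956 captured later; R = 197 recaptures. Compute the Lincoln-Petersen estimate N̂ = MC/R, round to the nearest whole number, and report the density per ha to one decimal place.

N̂ = 2018·956/197 = 1929208/197 ≈ 9792.9 → 9793
Density = N̂ / area = 9793 / 16 ≈ 612.06 → 612.1 per ha

density ≈ 612.1 grass shrimp per ha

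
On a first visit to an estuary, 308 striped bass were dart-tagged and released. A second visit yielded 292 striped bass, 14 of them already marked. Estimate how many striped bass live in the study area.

N = 6424

The marked fraction in the recapture sample should equal the marked fraction in the population: 14/292 = 308/N.
N = (308 × 292) / 14 = 89936 / 14 = 6424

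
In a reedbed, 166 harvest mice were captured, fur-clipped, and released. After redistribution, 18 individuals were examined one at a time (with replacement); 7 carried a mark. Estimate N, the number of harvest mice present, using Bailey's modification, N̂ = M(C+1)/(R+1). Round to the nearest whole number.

N ≈ 394

N̂ = 166·(18+1)/(7+1) = 166·19/8 = 3154/8 ≈ 394.2 → 394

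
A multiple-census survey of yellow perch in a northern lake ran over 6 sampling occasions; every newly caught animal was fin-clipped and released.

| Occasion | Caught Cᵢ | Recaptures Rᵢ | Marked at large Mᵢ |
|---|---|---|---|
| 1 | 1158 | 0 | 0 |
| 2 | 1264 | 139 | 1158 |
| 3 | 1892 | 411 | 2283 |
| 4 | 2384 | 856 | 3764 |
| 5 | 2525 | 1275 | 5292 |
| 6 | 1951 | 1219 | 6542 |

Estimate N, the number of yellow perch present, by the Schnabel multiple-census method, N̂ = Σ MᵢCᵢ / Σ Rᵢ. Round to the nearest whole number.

N ≈ 10,483

Σ MᵢCᵢ = 0·1158 + 1158·1264 + 2283·1892 + 3764·2384 + 5292·2525 + 6542·1951 = 0 + 1463712 + 4319436 + 8973376 + 13362300 + 12763442 = 40882266
Σ Rᵢ = 0 + 139 + 411 + 856 + 1275 + 1219 = 3900
N̂ = 40882266 / 3900 ≈ 10482.6 → 10483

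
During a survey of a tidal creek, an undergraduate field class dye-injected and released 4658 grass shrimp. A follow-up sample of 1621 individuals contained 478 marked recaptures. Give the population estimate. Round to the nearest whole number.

N = (4658 × 1621) / 478 = 7550618 / 478 ≈ 15796.3 → 15796

N ≈ 15,796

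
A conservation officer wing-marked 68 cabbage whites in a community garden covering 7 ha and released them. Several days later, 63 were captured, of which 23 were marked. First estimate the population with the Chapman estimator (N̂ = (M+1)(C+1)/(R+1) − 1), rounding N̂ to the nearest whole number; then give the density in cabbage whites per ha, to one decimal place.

N̂ = 69·64/24 − 1 = 4416/24 − 1 = 183
Density = N̂ / area = 183 / 7 ≈ 26.14 → 26.1 per ha

density ≈ 26.1 cabbage whites per ha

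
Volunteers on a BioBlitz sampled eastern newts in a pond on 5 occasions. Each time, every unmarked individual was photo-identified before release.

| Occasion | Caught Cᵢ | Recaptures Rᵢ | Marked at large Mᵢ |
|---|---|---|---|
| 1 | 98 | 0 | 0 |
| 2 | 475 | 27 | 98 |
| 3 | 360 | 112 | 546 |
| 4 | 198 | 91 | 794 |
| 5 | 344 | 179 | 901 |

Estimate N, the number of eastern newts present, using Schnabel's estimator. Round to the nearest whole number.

Σ MᵢCᵢ = 0·98 + 98·475 + 546·360 + 794·198 + 901·344 = 0 + 46550 + 196560 + 157212 + 309944 = 710266
Σ Rᵢ = 0 + 27 + 112 + 91 + 179 = 409
N̂ = 710266 / 409 ≈ 1736.6 → 1737

N ≈ 1737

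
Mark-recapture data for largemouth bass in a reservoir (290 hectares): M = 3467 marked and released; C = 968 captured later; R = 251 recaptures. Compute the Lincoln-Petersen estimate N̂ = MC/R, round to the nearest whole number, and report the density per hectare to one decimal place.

N̂ = 3467·968/251 = 3356056/251 ≈ 13370.7 → 13371
Density = N̂ / area = 13371 / 290 ≈ 46.11 → 46.1 per hectare

density ≈ 46.1 largemouth bass per hectare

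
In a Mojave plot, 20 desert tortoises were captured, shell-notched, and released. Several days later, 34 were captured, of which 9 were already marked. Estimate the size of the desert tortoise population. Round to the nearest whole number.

N ≈ 76

The marked fraction in the recapture sample should equal the marked fraction in the population: 9/34 = 20/N.
N = (20 × 34) / 9 = 680 / 9 ≈ 75.6 → 76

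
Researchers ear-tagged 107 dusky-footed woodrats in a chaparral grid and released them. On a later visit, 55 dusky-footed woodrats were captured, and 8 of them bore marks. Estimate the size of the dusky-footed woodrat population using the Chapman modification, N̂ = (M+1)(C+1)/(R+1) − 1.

N = 671

N̂ = (107+1)(55+1)/(8+1) − 1 = 108·56/9 − 1
= 6048/9 − 1 = 672 − 1 = 671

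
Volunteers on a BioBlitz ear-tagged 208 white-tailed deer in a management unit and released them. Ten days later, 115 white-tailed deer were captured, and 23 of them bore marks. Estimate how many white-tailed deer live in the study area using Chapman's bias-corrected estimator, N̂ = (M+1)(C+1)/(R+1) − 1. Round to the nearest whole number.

N ≈ 1009

N̂ = (208+1)(115+1)/(23+1) − 1 = 209·116/24 − 1
= 24244/24 − 1 ≈ 1010.2 − 1 ≈ 1009.2 → 1009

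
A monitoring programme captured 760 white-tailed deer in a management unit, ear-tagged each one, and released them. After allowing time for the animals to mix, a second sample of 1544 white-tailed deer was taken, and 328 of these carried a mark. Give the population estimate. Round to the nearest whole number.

The marked fraction in the recapture sample should equal the marked fraction in the population: 328/1544 = 760/N.
N = (760 × 1544) / 328 = 1173440 / 328 ≈ 3577.6 → 3578

N ≈ 3578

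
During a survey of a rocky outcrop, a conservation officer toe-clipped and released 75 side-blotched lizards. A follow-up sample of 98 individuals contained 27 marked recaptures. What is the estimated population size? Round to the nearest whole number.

N ≈ 272

N = (75 × 98) / 27 = 7350 / 27 ≈ 272.2 → 272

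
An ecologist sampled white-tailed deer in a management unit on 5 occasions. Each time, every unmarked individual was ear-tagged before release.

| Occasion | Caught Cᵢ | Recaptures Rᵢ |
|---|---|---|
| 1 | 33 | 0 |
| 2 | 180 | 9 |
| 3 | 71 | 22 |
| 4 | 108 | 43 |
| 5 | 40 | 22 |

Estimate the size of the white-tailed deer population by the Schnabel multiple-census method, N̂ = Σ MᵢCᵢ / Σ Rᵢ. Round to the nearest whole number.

N ≈ 630

Marked at large before each occasion: Mᵢ = Σⱼ<ᵢ (Cⱼ − Rⱼ) → M1=0, M2=33, M3=204, M4=253, M5=318
Σ MᵢCᵢ = 0·33 + 33·180 + 204·71 + 253·108 + 318·40 = 0 + 5940 + 14484 + 27324 + 12720 = 60468
Σ Rᵢ = 0 + 9 + 22 + 43 + 22 = 96
N̂ = 60468 / 96 ≈ 629.9 → 630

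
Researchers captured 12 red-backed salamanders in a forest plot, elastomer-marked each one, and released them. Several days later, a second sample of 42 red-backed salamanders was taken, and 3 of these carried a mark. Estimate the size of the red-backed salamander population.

N = 168

The marked fraction in the recapture sample should equal the marked fraction in the population: 3/42 = 12/N.
N = (12 × 42) / 3 = 504 / 3 = 168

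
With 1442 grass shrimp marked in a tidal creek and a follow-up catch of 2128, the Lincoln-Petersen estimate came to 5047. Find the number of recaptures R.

R = 608

From N = M·C/R: R = M·C / N = 1442·2128 / 5047 = 3068576 / 5047 = 608.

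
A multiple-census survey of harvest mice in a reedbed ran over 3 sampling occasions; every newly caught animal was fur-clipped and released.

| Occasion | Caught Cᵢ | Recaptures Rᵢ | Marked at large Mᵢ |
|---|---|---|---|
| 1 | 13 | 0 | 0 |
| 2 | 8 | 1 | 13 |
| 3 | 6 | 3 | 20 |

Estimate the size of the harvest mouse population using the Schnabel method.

Σ MᵢCᵢ = 0·13 + 13·8 + 20·6 = 0 + 104 + 120 = 224
Σ Rᵢ = 0 + 1 + 3 = 4
N̂ = 224 / 4 = 56

N = 56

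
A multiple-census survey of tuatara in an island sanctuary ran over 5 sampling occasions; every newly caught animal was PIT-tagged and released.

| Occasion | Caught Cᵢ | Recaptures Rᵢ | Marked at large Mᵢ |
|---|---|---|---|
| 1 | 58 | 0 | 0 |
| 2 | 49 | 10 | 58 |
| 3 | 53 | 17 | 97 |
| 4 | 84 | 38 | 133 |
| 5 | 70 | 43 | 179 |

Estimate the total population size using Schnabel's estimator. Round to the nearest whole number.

N ≈ 293

Σ MᵢCᵢ = 0·58 + 58·49 + 97·53 + 133·84 + 179·70 = 0 + 2842 + 5141 + 11172 + 12530 = 31685
Σ Rᵢ = 0 + 10 + 17 + 38 + 43 = 108
N̂ = 31685 / 108 ≈ 293.4 → 293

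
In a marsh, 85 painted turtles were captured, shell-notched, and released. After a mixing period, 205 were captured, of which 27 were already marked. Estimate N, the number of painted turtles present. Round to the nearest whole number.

N = (85 × 205) / 27 = 17425 / 27 ≈ 645.4 → 645

N ≈ 645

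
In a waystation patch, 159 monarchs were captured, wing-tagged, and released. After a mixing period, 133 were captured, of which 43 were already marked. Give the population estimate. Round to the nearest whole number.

N = (159 × 133) / 43 = 21147 / 43 ≈ 491.8 → 492

N ≈ 492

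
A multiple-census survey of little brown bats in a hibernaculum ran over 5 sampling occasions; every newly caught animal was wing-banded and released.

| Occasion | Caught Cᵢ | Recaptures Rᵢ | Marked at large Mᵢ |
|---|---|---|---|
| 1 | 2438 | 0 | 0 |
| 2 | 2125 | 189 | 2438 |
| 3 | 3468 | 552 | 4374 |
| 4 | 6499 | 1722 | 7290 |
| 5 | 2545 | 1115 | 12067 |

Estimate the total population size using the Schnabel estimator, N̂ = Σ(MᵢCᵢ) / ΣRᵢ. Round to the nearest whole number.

N ≈ 27,512

Σ MᵢCᵢ = 0·2438 + 2438·2125 + 4374·3468 + 7290·6499 + 12067·2545 = 0 + 5180750 + 15169032 + 47377710 + 30710515 = 98438007
Σ Rᵢ = 0 + 189 + 552 + 1722 + 1115 = 3578
N̂ = 98438007 / 3578 ≈ 27512.0 → 27512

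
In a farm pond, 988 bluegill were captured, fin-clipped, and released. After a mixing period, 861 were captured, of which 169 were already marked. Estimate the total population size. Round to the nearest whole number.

N ≈ 5034

N = (988 × 861) / 169 = 850668 / 169 ≈ 5033.5 → 5034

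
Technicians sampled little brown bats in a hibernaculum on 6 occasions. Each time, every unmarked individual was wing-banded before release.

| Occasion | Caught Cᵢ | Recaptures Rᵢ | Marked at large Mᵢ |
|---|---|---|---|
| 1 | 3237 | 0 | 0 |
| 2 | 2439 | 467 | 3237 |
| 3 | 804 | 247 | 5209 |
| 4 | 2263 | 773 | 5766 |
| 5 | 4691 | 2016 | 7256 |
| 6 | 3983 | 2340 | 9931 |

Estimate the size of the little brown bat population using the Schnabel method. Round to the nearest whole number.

Σ MᵢCᵢ = 0·3237 + 3237·2439 + 5209·804 + 5766·2263 + 7256·4691 + 9931·3983 = 0 + 7895043 + 4188036 + 13048458 + 34037896 + 39555173 = 98724606
Σ Rᵢ = 0 + 467 + 247 + 773 + 2016 + 2340 = 5843
N̂ = 98724606 / 5843 ≈ 16896.2 → 16896

N ≈ 16,896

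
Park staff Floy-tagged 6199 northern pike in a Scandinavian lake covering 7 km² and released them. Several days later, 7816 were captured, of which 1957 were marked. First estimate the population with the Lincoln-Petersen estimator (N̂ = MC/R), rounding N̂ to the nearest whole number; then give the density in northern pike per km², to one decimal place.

density ≈ 3536.9 northern pike per km²

N̂ = 6199·7816/1957 = 48451384/1957 ≈ 24758.0 → 24758
Density = N̂ / area = 24758 / 7 ≈ 3536.86 → 3536.9 per km²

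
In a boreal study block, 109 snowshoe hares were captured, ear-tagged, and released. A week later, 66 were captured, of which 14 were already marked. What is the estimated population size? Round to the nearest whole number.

N ≈ 514

The marked fraction in the recapture sample should equal the marked fraction in the population: 14/66 = 109/N.
N = (109 × 66) / 14 = 7194 / 14 ≈ 513.9 → 514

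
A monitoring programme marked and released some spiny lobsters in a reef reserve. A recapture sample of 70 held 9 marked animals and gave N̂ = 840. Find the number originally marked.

From N = M·C/R: M = N·R / C = 840·9 / 70 = 7560 / 70 = 108.

M = 108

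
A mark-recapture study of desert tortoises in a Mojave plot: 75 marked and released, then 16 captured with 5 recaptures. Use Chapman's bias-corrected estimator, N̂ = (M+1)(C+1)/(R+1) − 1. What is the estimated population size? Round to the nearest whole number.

N ≈ 214

N̂ = (75+1)(16+1)/(5+1) − 1 = 76·17/6 − 1
= 1292/6 − 1 ≈ 215.3 − 1 ≈ 214.3 → 214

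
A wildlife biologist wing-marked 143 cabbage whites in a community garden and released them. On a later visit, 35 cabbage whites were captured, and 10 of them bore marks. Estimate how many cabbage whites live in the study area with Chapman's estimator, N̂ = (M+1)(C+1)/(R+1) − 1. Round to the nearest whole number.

N ≈ 470

N̂ = (143+1)(35+1)/(10+1) − 1 = 144·36/11 − 1
= 5184/11 − 1 ≈ 471.3 − 1 ≈ 470.3 → 470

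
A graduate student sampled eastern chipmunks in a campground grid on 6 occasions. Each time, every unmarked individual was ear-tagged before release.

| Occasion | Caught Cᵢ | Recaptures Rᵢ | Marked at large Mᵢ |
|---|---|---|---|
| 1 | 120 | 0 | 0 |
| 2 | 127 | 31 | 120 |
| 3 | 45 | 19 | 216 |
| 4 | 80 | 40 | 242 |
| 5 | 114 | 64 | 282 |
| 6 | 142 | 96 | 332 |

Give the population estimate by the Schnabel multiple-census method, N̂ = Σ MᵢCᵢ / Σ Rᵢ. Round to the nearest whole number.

N ≈ 494

Σ MᵢCᵢ = 0·120 + 120·127 + 216·45 + 242·80 + 282·114 + 332·142 = 0 + 15240 + 9720 + 19360 + 32148 + 47144 = 123612
Σ Rᵢ = 0 + 31 + 19 + 40 + 64 + 96 = 250
N̂ = 123612 / 250 ≈ 494.4 → 494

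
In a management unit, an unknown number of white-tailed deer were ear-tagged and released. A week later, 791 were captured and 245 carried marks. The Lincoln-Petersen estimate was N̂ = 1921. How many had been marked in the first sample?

M = 595

From N = M·C/R: M = N·R / C = 1921·245 / 791 = 470645 / 791 = 595.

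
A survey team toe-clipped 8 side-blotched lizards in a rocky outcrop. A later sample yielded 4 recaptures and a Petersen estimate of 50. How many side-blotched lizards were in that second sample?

C = 25

From N = M·C/R: C = N·R / M = 50·4 / 8 = 200 / 8 = 25.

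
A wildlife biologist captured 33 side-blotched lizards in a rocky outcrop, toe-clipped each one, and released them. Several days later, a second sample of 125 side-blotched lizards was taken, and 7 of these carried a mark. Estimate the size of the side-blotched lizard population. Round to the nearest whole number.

N ≈ 589

N = (33 × 125) / 7 = 4125 / 7 ≈ 589.3 → 589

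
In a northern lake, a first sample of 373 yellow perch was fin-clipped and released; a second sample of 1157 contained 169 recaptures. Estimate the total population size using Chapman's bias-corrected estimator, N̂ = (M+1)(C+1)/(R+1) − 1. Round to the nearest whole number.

N ≈ 2547

N̂ = (373+1)(1157+1)/(169+1) − 1 = 374·1158/170 − 1
= 433092/170 − 1 ≈ 2547.6 − 1 ≈ 2546.6 → 2547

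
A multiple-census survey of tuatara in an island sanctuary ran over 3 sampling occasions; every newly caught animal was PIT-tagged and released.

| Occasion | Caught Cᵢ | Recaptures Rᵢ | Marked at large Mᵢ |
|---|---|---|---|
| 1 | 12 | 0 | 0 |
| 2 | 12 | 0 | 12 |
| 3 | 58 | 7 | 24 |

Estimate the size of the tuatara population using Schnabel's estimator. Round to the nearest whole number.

N ≈ 219

Σ MᵢCᵢ = 0·12 + 12·12 + 24·58 = 0 + 144 + 1392 = 1536
Σ Rᵢ = 0 + 0 + 7 = 7
N̂ = 1536 / 7 ≈ 219.4 → 219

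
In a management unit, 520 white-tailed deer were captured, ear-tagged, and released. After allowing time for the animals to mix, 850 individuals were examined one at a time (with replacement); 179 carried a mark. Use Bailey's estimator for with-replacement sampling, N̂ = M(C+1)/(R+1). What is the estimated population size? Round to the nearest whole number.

N̂ = 520·(850+1)/(179+1) = 520·851/180 = 442520/180 ≈ 2458.4 → 2458

N ≈ 2458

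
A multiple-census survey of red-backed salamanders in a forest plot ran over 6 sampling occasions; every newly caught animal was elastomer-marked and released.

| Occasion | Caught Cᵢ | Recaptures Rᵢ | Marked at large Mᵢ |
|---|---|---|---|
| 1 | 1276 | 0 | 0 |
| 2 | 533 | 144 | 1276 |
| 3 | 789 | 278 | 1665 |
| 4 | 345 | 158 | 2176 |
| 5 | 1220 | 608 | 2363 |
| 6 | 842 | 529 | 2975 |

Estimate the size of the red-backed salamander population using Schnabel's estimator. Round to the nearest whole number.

N ≈ 4736

Σ MᵢCᵢ = 0·1276 + 1276·533 + 1665·789 + 2176·345 + 2363·1220 + 2975·842 = 0 + 680108 + 1313685 + 750720 + 2882860 + 2504950 = 8132323
Σ Rᵢ = 0 + 144 + 278 + 158 + 608 + 529 = 1717
N̂ = 8132323 / 1717 ≈ 4736.4 → 4736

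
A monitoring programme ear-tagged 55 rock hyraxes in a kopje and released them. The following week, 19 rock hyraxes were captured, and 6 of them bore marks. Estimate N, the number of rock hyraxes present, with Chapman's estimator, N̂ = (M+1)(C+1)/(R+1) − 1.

N̂ = (55+1)(19+1)/(6+1) − 1 = 56·20/7 − 1
= 1120/7 − 1 = 160 − 1 = 159

N = 159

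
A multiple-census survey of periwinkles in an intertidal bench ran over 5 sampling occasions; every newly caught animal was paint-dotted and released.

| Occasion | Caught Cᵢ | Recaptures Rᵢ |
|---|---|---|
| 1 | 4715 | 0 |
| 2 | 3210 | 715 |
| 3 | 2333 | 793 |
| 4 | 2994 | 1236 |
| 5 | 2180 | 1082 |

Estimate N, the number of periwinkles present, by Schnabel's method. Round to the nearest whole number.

Marked at large before each occasion: Mᵢ = Σⱼ<ᵢ (Cⱼ − Rⱼ) → M1=0, M2=4715, M3=7210, M4=8750, M5=10508
Σ MᵢCᵢ = 0·4715 + 4715·3210 + 7210·2333 + 8750·2994 + 10508·2180 = 0 + 15135150 + 16820930 + 26197500 + 22907440 = 81061020
Σ Rᵢ = 0 + 715 + 793 + 1236 + 1082 = 3826
N̂ = 81061020 / 3826 ≈ 21186.9 → 21187

N ≈ 21,187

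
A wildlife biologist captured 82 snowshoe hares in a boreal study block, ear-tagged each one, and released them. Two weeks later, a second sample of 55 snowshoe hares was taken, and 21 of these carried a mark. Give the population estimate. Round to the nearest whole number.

N ≈ 215

The marked fraction in the recapture sample should equal the marked fraction in the population: 21/55 = 82/N.
N = (82 × 55) / 21 = 4510 / 21 ≈ 214.8 → 215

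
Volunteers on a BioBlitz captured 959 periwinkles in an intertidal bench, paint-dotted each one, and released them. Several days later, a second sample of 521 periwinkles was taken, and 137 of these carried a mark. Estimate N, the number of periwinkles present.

If marked individuals mix randomly, R/C ≈ M/N, giving N ≈ M·C/R.
N = (959 × 521) / 137 = 499639 / 137 = 3647

N = 3647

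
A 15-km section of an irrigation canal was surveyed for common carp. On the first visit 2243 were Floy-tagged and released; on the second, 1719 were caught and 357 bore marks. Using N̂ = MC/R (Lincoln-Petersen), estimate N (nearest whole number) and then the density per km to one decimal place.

density ≈ 720.0 common carp per km

N̂ = 2243·1719/357 = 3855717/357 ≈ 10800.3 → 10800
Density = N̂ / area = 10800 / 15 = 720.0 per km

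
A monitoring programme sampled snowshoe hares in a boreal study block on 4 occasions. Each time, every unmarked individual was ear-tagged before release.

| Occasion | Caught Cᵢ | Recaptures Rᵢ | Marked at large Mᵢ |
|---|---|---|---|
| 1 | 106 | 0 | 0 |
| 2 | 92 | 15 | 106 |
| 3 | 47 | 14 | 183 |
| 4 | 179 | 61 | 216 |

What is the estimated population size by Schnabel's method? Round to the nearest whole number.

N ≈ 634

Σ MᵢCᵢ = 0·106 + 106·92 + 183·47 + 216·179 = 0 + 9752 + 8601 + 38664 = 57017
Σ Rᵢ = 0 + 15 + 14 + 61 = 90
N̂ = 57017 / 90 ≈ 633.5 → 634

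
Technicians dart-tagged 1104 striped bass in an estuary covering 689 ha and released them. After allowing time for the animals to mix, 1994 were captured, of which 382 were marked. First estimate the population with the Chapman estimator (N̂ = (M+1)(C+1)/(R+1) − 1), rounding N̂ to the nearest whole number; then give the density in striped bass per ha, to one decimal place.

N̂ = 1105·1995/383 − 1 = 2204475/383 − 1 ≈ 5754.8 → 5755
Density = N̂ / area = 5755 / 689 ≈ 8.35 → 8.4 per ha

density ≈ 8.4 striped bass per ha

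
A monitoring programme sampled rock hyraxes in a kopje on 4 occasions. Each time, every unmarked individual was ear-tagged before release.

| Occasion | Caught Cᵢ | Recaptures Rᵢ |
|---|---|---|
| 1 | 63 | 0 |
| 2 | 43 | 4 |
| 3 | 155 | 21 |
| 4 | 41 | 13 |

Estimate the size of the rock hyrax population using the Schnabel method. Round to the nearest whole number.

N ≈ 742

Marked at large before each occasion: Mᵢ = Σⱼ<ᵢ (Cⱼ − Rⱼ) → M1=0, M2=63, M3=102, M4=236
Σ MᵢCᵢ = 0·63 + 63·43 + 102·155 + 236·41 = 0 + 2709 + 15810 + 9676 = 28195
Σ Rᵢ = 0 + 4 + 21 + 13 = 38
N̂ = 28195 / 38 ≈ 742.0 → 742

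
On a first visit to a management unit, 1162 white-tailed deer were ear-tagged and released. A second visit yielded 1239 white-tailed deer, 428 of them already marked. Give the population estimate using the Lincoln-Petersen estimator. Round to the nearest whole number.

N ≈ 3364

Lincoln-Petersen assumes M/N = R/C, so N = M·C / R.
N = (1162 × 1239) / 428 = 1439718 / 428 ≈ 3363.8 → 3364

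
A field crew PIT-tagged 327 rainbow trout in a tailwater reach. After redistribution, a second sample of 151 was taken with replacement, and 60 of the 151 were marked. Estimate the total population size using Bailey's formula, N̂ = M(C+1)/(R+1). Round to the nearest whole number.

N̂ = 327·(151+1)/(60+1) = 327·152/61 = 49704/61 ≈ 814.8 → 815

N ≈ 815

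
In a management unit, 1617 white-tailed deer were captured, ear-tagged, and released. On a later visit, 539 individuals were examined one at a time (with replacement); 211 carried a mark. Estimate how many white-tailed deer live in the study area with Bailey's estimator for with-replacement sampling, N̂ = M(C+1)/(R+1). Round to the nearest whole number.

N ≈ 4119

N̂ = 1617·(539+1)/(211+1) = 1617·540/212 = 873180/212 ≈ 4118.8 → 4119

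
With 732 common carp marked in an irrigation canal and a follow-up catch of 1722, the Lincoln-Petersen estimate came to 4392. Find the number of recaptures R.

From N = M·C/R: R = M·C / N = 732·1722 / 4392 = 1260504 / 4392 = 287.

R = 287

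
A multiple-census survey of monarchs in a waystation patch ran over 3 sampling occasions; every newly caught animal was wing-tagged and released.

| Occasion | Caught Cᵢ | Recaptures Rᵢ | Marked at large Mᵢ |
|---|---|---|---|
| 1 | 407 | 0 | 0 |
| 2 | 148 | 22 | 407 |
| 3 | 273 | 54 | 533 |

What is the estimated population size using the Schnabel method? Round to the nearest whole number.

Σ MᵢCᵢ = 0·407 + 407·148 + 533·273 = 0 + 60236 + 145509 = 205745
Σ Rᵢ = 0 + 22 + 54 = 76
N̂ = 205745 / 76 ≈ 2707.2 → 2707

N ≈ 2707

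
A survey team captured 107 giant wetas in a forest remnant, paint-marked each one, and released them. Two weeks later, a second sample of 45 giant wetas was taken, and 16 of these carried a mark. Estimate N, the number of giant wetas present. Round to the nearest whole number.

N = (107 × 45) / 16 = 4815 / 16 ≈ 300.9 → 301

N ≈ 301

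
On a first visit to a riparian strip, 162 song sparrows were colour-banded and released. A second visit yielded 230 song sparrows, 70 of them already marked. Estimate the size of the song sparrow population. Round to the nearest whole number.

N ≈ 532

Lincoln-Petersen assumes M/N = R/C, so N = M·C / R.
N = (162 × 230) / 70 = 37260 / 70 ≈ 532.3 → 532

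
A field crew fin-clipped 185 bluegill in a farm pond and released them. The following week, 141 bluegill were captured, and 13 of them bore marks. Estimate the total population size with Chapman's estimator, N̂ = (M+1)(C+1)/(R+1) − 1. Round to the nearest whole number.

N ≈ 1886

N̂ = (185+1)(141+1)/(13+1) − 1 = 186·142/14 − 1
= 26412/14 − 1 ≈ 1886.6 − 1 ≈ 1885.6 → 1886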